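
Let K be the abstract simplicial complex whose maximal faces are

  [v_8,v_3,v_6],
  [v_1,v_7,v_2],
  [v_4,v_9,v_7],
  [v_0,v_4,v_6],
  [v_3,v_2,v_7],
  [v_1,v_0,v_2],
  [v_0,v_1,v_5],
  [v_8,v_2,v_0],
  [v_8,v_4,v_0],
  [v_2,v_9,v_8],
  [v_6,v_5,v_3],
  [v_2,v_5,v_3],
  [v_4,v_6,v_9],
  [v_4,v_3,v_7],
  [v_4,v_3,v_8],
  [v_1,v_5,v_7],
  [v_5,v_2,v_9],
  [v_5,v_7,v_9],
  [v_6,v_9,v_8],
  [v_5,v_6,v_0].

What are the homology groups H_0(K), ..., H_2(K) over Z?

H_0 = Z,  H_1 = Z ⊕ Z/2Z,  H_2 = 0.

Order the vertices as v_0 < v_1 < v_2 < v_3 < v_4 < v_5 < v_6 < v_7 < v_8 < v_9. Listing each simplex with vertices in this order, K has dimension 2 with simplices:

  0-simplices (10): [v_0], [v_1], [v_2], [v_3], [v_4], [v_5], [v_6], [v_7], [v_8], [v_9]
  1-simplices (30): (30 of them)
  2-simplices (20): (20 of them)

so the chain groups are C_0 ≅ Z^10, C_1 ≅ Z^30, C_2 ≅ Z^20.

Boundary ∂_1: C_1 → C_0 is given by ∂[p,q] = [q] − [p]. For instance
  ∂[v_7,v_9] = [v_9] − [v_7].
The resulting 10×30 matrix has rank 9, and its Smith normal form has invariant factors (1,1,1,1,1,1,1,1,1).

Boundary ∂_2: C_2 → C_1 sends each 2-simplex [p,q,r] to [q,r] − [p,r] + [p,q]. For instance
  ∂[v_3,v_5,v_6] = [v_5,v_6] − [v_3,v_6] + [v_3,v_5],
  ∂[v_2,v_5,v_9] = [v_5,v_9] − [v_2,v_9] + [v_2,v_5].
The resulting 30×20 matrix has rank 20, and its Smith normal form has invariant factors (1,1,1,1,1,1,1,1,1,1,1,1,1,1,1,1,1,1,1,2).

Computing H_k = (kernel of ∂_k) / (image of ∂_{k+1}):

  H_0: rank C_0 − rank ∂_1 = 10 − 9 = 1, and the invariant factors of ∂_1 are all 1, so H_0 ≅ Z.
  H_1: rank ker ∂_1 − rank ∂_2 = (30 − 9) − 20 = 1, and ∂_2 has invariant factor 2 > 1, so H_1 ≅ Z ⊕ Z/2Z.
  H_2: rank ker ∂_2 − rank ∂_3 = (20 − 20) − 0 = 0, and there is no ∂_3, so H_2 ≅ 0.

As a check, the Euler characteristic is 10 − 30 + 20 = 0, which agrees with 1 − 1 + 0 = 0.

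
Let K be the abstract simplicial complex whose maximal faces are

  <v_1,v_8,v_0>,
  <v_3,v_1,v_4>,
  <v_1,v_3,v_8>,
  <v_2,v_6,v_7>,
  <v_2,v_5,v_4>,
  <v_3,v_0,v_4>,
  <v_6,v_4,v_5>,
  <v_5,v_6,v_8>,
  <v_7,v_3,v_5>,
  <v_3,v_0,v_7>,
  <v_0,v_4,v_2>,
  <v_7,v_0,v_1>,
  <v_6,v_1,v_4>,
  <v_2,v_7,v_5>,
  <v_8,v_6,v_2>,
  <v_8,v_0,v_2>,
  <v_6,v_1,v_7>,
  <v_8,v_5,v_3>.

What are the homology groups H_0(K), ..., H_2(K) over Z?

K has 9 vertices, 27 edges, 18 triangles.
rank ∂_0 = 0, rank ∂_1 = 8 ⇒ b_0 = 9 − 0 − 8 = 1; all invariant factors of ∂_1 are 1 so no torsion. So H_0 ≅ Z.
rank ∂_1 = 8, rank ∂_2 = 18 ⇒ b_1 = 27 − 8 − 18 = 1; ∂_2 has invariant factor(s) [2] giving torsion. So H_1 ≅ Z ⊕ Z/2.
rank ∂_2 = 18, rank ∂_3 = 0 ⇒ b_2 = 18 − 18 − 0 = 0. So H_2 ≅ 0.

H_0 = Z,  H_1 = Z ⊕ Z/2,  H_2 = 0.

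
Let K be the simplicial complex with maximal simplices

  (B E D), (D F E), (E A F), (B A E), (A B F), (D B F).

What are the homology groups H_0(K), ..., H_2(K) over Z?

We work with the vertex ordering A < B < D < E < F. The simplices of K, each written with vertices in increasing order, are:

  0-simplices (5): A, B, D, E, F
  1-simplices (9): AB, AE, AF, BD, BE, BF, DE, DF, EF
  2-simplices (6): ABE, ABF, AEF, BDE, BDF, DEF

so the chain groups are C_0 ≅ Z^5, C_1 ≅ Z^9, C_2 ≅ Z^6.

∂_1: C_1 → C_0 is given by ∂[p,q] = [q] − [p]. For instance
  ∂EF = F − E.
This gives a 5×9 integer matrix of rank 4; reducing to Smith normal form yields diagonal entries (1,1,1,1).

∂_2: C_2 → C_1 acts by ∂[p,q,r] = [q,r] − [p,r] + [p,q]. For instance
  ∂ABF = BF − AF + AB,
  ∂BDE = DE − BE + BD.
This gives a 9×6 integer matrix of rank 5; reducing to Smith normal form yields diagonal entries (1,1,1,1,1).

Now H_k = ker ∂_k / im ∂_{k+1}, so:

  H_0: rank C_0 − rank ∂_1 = 5 − 4 = 1, and the invariant factors of ∂_1 are all 1, so H_0 ≅ Z.
  H_1: rank ker ∂_1 − rank ∂_2 = (9 − 4) − 5 = 0, and the invariant factors of ∂_2 are all 1, so H_1 ≅ 0.
  H_2: rank ker ∂_2 − rank ∂_3 = (6 − 5) − 0 = 1, and there is no ∂_3, so H_2 ≅ Z.

As a check, the Euler characteristic is 5 − 9 + 6 = 2, which agrees with 1 − 0 + 1 = 2.

H_0 ≅ Z,  H_1 = 0,  H_2 ≅ Z.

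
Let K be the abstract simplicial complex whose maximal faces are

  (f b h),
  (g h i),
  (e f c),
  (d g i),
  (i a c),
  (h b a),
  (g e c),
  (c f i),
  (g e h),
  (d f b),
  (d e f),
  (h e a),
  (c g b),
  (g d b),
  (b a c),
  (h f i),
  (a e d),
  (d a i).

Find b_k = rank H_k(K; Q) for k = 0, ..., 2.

b_0 = 1, b_1 = 2, b_2 = 1.

We work with the vertex ordering a < b < c < d < e < f < g < h < i. The simplices of K, each written with vertices in increasing order, are:

  0-simplices (9): a, b, c, d, e, f, g, h, i
  1-simplices (27): ab, ac, ad, ae, ah, ai, bc, bd, bf, bg, bh, ce, cf, cg, ci, de, df, dg, di, ef, eg, eh, fh, fi, gh, gi, hi
  2-simplices (18): abc, abh, aci, ade, adi, aeh, bcg, bdf, bdg, bfh, cef, ceg, cfi, def, dgi, egh, fhi, ghi

Hence C_0 ≅ Z^9, C_1 ≅ Z^27, C_2 ≅ Z^18.

∂_1: C_1 → C_0 sends each edge [p,q] (with p < q) to q − p.
This gives a 9×27 integer matrix of rank 8; reducing to Smith normal form yields diagonal entries (1,1,1,1,1,1,1,1).

Boundary ∂_2: C_2 → C_1 acts by ∂[p,q,r] = [q,r] − [p,r] + [p,q]. For instance
  ∂def = ef − df + de,
  ∂aeh = eh − ah + ae.
The 27×18 boundary matrix has rank 17 and Smith normal form diag(1,1,1,1,1,1,1,1,1,1,1,1,1,1,1,1,1).

Now H_k = ker ∂_k / im ∂_{k+1}, so:

  H_0: rank C_0 − rank ∂_1 = 9 − 8 = 1, and the invariant factors of ∂_1 are all 1, so H_0 = Z.
  H_1: rank ker ∂_1 − rank ∂_2 = (27 − 8) − 17 = 2, and the invariant factors of ∂_2 are all 1, so H_1 = Z^2.
  H_2: rank ker ∂_2 − rank ∂_3 = (18 − 17) − 0 = 1, and there is no ∂_3, so H_2 = Z.

Hence the Betti numbers are b_0 = 1, b_1 = 2, b_2 = 1.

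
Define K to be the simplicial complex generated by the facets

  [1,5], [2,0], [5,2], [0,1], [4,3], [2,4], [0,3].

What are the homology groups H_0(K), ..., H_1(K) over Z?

H_0 ≅ Z,  H_1 ≅ Z^2.

Take the total order 0 < 1 < 2 < 3 < 4 < 5 on the vertex set. Then K (dimension 1) consists of the simplices:

  0-simplices (6): [0], [1], [2], [3], [4], [5]
  1-simplices (7): [0,1], [0,2], [0,3], [1,5], [2,4], [2,5], [3,4]

Hence C_0 ≅ Z^6, C_1 ≅ Z^7.

∂_1: C_1 → C_0 is given by ∂[p,q] = [q] − [p]. For instance
  ∂[0,2] = [2] − [0].
This gives a 6×7 integer matrix of rank 5; reducing to Smith normal form yields diagonal entries (1,1,1,1,1).

From H_k ≅ ker(∂_k) / im(∂_{k+1}) we obtain:

  H_0: rank C_0 − rank ∂_1 = 6 − 5 = 1, and the invariant factors of ∂_1 are all 1, so H_0 = Z.
  H_1: rank ker ∂_1 − rank ∂_2 = (7 − 5) − 0 = 2, and there is no ∂_2, so H_1 = Z^2.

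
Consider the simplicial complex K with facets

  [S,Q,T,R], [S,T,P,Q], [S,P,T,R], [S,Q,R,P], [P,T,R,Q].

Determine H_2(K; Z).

Order the vertices as P < Q < R < S < T. Listing each simplex with vertices in this order, K has dimension 3 with simplices:

  0-simplices (5): P, Q, R, S, T
  1-simplices (10): PQ, PR, PS, PT, QR, QS, QT, RS, RT, ST
  2-simplices (10): PQR, PQS, PQT, PRS, PRT, PST, QRS, QRT, QST, RST
  3-simplices (5): PQRS, PQRT, PQST, PRST, QRST

Hence C_0 ≅ Z^5, C_1 ≅ Z^10, C_2 ≅ Z^10, C_3 ≅ Z^5.

The boundary map ∂_1: C_1 → C_0 sends each edge [p,q] (with p < q) to q − p.
As a 5×10 matrix over Z this has rank 4, with invariant factors (1,1,1,1).

Boundary ∂_2: C_2 → C_1 maps a triangle to the signed sum of its edges. For instance
  ∂PRT = RT − PT + PR,
  ∂PRS = RS − PS + PR.
The 10×10 boundary matrix has rank 6 and Smith normal form diag(1,1,1,1,1,1).

Boundary ∂_3: C_3 → C_2 sends each 3-simplex σ to the alternating sum Σ_i (−1)^i (σ with its i-th vertex removed). For instance
  ∂PQRS = QRS − PRS + PQS − PQR,
  ∂PRST = RST − PST + PRT − PRS.
The resulting 10×5 matrix has rank 4, and its Smith normal form has invariant factors (1,1,1,1).

Reading off H_k = ker ∂_k / im ∂_{k+1}:

  H_2: rank ker ∂_2 − rank ∂_3 = (10 − 6) − 4 = 0, and the invariant factors of ∂_3 are all 1, so H_2 = 0.

H_2 = 0.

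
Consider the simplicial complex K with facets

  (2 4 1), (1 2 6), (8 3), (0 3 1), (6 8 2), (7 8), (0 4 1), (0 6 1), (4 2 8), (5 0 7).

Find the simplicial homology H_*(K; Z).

Order the vertices as 0 < 1 < 2 < 3 < 4 < 5 < 6 < 7 < 8. Listing each simplex with vertices in this order, K has dimension 2 with simplices:

  0-simplices (9): [0], [1], [2], [3], [4], [5], [6], [7], [8]
  1-simplices (18): [0,1], [0,3], [0,4], [0,5], [0,6], [0,7], [1,2], [1,3], [1,4], [1,6], [2,4], [2,6], [2,8], [3,8], [4,8], [5,7], [6,8], [7,8]
  2-simplices (8): [0,1,3], [0,1,4], [0,1,6], [0,5,7], [1,2,4], [1,2,6], [2,4,8], [2,6,8]

giving chain groups C_0 ≅ Z^9, C_1 ≅ Z^18, C_2 ≅ Z^8.

The boundary map ∂_1: C_1 → C_0 is given by ∂[p,q] = [q] − [p]. For instance
  ∂[4,8] = [8] − [4].
As a 9×18 matrix over Z this has rank 8, with invariant factors (1,1,1,1,1,1,1,1).

The boundary map ∂_2: C_2 → C_1 maps a triangle to the signed sum of its edges. For instance
  ∂[1,2,4] = [2,4] − [1,4] + [1,2],
  ∂[0,1,6] = [1,6] − [0,6] + [0,1].
The 18×8 boundary matrix has rank 8 and Smith normal form diag(1,1,1,1,1,1,1,1).

From H_k ≅ ker(∂_k) / im(∂_{k+1}) we obtain:

  H_0: rank C_0 − rank ∂_1 = 9 − 8 = 1, and the invariant factors of ∂_1 are all 1, so H_0 ≅ Z.
  H_1: rank ker ∂_1 − rank ∂_2 = (18 − 8) − 8 = 2, and the invariant factors of ∂_2 are all 1, so H_1 ≅ Z^2.
  H_2: rank ker ∂_2 − rank ∂_3 = (8 − 8) − 0 = 0, and there is no ∂_3, so H_2 ≅ 0.

H_0 ≅ Z,  H_1 ≅ Z^2,  H_2 = 0.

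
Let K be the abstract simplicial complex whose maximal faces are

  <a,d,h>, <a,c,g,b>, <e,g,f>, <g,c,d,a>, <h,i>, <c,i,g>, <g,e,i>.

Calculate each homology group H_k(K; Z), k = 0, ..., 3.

Order the vertices as a < b < c < d < e < f < g < h < i. Listing each simplex with vertices in this order, K has dimension 3 with simplices:

  0-simplices (9): a, b, c, d, e, f, g, h, i
  1-simplices (18): ab, ac, ad, ag, ah, bc, bg, cd, cg, ci, dg, dh, ef, eg, ei, fg, gi, hi
  2-simplices (11): abc, abg, acd, acg, adg, adh, bcg, cdg, cgi, efg, egi
  3-simplices (2): abcg, acdg

Hence C_0 ≅ Z^9, C_1 ≅ Z^18, C_2 ≅ Z^11, C_3 ≅ Z^2.

The boundary map ∂_1: C_1 → C_0 sends each edge [p,q] (with p < q) to q − p. For instance
  ∂ab = b − a.
This gives a 9×18 integer matrix of rank 8; reducing to Smith normal form yields diagonal entries (1,1,1,1,1,1,1,1).

∂_2: C_2 → C_1 maps a triangle to the signed sum of its edges. For instance
  ∂acd = cd − ad + ac,
  ∂acg = cg − ag + ac.
As a 18×11 matrix over Z this has rank 9, with invariant factors (1,1,1,1,1,1,1,1,1).

Boundary ∂_3: C_3 → C_2 sends each 3-simplex σ to the alternating sum Σ_i (−1)^i (σ with its i-th vertex removed). For instance
  ∂acdg = cdg − adg + acg − acd,
  ∂abcg = bcg − acg + abg − abc.
The 11×2 boundary matrix has rank 2 and Smith normal form diag(1,1).

Computing H_k = (kernel of ∂_k) / (image of ∂_{k+1}):

  H_0: rank C_0 − rank ∂_1 = 9 − 8 = 1, and the invariant factors of ∂_1 are all 1, so H_0 ≅ Z.
  H_1: rank ker ∂_1 − rank ∂_2 = (18 − 8) − 9 = 1, and the invariant factors of ∂_2 are all 1, so H_1 ≅ Z.
  H_2: rank ker ∂_2 − rank ∂_3 = (11 − 9) − 2 = 0, and the invariant factors of ∂_3 are all 1, so H_2 ≅ 0.
  H_3: rank ker ∂_3 − rank ∂_4 = (2 − 2) − 0 = 0, and there is no ∂_4, so H_3 ≅ 0.

As a check, the Euler characteristic is 9 − 18 + 11 − 2 = 0, which agrees with 1 − 1 + 0 − 0 = 0.

H_0 = Z,  H_1 = Z,  H_2 = 0,  H_3 = 0.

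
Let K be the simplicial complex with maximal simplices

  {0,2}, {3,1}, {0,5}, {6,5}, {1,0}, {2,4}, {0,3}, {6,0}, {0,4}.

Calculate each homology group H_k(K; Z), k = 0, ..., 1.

Fix the vertex order 0 < 1 < 2 < 3 < 4 < 5 < 6 and write every simplex with vertices in increasing order. Then dim K = 1 and the simplices of K are:

  0-simplices (7): [0], [1], [2], [3], [4], [5], [6]
  1-simplices (9): [0,1], [0,2], [0,3], [0,4], [0,5], [0,6], [1,3], [2,4], [5,6]

Hence C_0 ≅ Z^7, C_1 ≅ Z^9.

∂_1: C_1 → C_0 sends each edge [p,q] (with p < q) to q − p.
As a 7×9 matrix over Z this has rank 6, with invariant factors (1,1,1,1,1,1).

Now H_k = ker ∂_k / im ∂_{k+1}, so:

  H_0: rank C_0 − rank ∂_1 = 7 − 6 = 1, and the invariant factors of ∂_1 are all 1, so H_0 = Z.
  H_1: rank ker ∂_1 − rank ∂_2 = (9 − 6) − 0 = 3, and there is no ∂_2, so H_1 = Z^3.

As a check, the Euler characteristic is 7 − 9 = -2, which agrees with 1 − 3 = -2.

H_0 ≅ Z,  H_1 ≅ Z^3.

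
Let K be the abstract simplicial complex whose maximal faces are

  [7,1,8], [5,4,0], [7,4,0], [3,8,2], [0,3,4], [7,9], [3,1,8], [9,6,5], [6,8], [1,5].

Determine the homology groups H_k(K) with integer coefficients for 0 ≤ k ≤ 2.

H_0 = Z,  H_1 = Z^4,  H_2 = 0.

Take the total order 0 < 1 < 2 < 3 < 4 < 5 < 6 < 7 < 8 < 9 on the vertex set. Then K (dimension 2) consists of the simplices:

  0-simplices (10): [0], [1], [2], [3], [4], [5], [6], [7], [8], [9]
  1-simplices (20): [0,3], [0,4], [0,5], [0,7], [1,3], [1,5], [1,7], [1,8], [2,3], [2,8], [3,4], [3,8], [4,5], [4,7], [5,6], [5,9], [6,8], [6,9], [7,8], [7,9]
  2-simplices (7): [0,3,4], [0,4,5], [0,4,7], [1,3,8], [1,7,8], [2,3,8], [5,6,9]

so the chain groups are C_0 ≅ Z^10, C_1 ≅ Z^20, C_2 ≅ Z^7.

∂_1: C_1 → C_0 sends each edge [p,q] (with p < q) to q − p.
As a 10×20 matrix over Z this has rank 9, with invariant factors (1,1,1,1,1,1,1,1,1).

The boundary map ∂_2: C_2 → C_1 maps a triangle to the signed sum of its edges. For instance
  ∂[0,3,4] = [3,4] − [0,4] + [0,3],
  ∂[5,6,9] = [6,9] − [5,9] + [5,6].
As a 20×7 matrix over Z this has rank 7, with invariant factors (1,1,1,1,1,1,1).

Reading off H_k = ker ∂_k / im ∂_{k+1}:

  H_0: rank C_0 − rank ∂_1 = 10 − 9 = 1, and the invariant factors of ∂_1 are all 1, so H_0 = Z.
  H_1: rank ker ∂_1 − rank ∂_2 = (20 − 9) − 7 = 4, and the invariant factors of ∂_2 are all 1, so H_1 = Z^4.
  H_2: rank ker ∂_2 − rank ∂_3 = (7 − 7) − 0 = 0, and there is no ∂_3, so H_2 = 0.

As a check, the Euler characteristic is 10 − 20 + 7 = -3, which agrees with 1 − 4 + 0 = -3.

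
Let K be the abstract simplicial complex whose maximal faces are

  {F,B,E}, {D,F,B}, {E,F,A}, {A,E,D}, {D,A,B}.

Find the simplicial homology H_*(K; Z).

H_0 = Z,  H_1 = Z,  H_2 = 0.

Order the vertices as A < B < D < E < F. Listing each simplex with vertices in this order, K has dimension 2 with simplices:

  0-simplices (5): A, B, D, E, F
  1-simplices (10): AB, AD, AE, AF, BD, BE, BF, DE, DF, EF
  2-simplices (5): ABD, ADE, AEF, BDF, BEF

so the chain groups are C_0 ≅ Z^5, C_1 ≅ Z^10, C_2 ≅ Z^5.

∂_1: C_1 → C_0 sends each edge [p,q] (with p < q) to q − p. For instance
  ∂DF = F − D.
The resulting 5×10 matrix has rank 4, and its Smith normal form has invariant factors (1,1,1,1).

Boundary ∂_2: C_2 → C_1 maps a triangle to the signed sum of its edges. For instance
  ∂BEF = EF − BF + BE,
  ∂AEF = EF − AF + AE.
This gives a 10×5 integer matrix of rank 5; reducing to Smith normal form yields diagonal entries (1,1,1,1,1).

From H_k ≅ ker(∂_k) / im(∂_{k+1}) we obtain:

  H_0: rank C_0 − rank ∂_1 = 5 − 4 = 1, and the invariant factors of ∂_1 are all 1, so H_0 = Z.
  H_1: rank ker ∂_1 − rank ∂_2 = (10 − 4) − 5 = 1, and the invariant factors of ∂_2 are all 1, so H_1 = Z.
  H_2: rank ker ∂_2 − rank ∂_3 = (5 − 5) − 0 = 0, and there is no ∂_3, so H_2 = 0.

As a check, the Euler characteristic is 5 − 10 + 5 = 0, which agrees with 1 − 1 + 0 = 0.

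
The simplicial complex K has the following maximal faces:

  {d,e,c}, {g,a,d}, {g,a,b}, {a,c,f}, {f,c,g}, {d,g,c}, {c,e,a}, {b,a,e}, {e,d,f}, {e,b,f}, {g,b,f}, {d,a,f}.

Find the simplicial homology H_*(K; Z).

Take the total order a < b < c < d < e < f < g on the vertex set. Then K (dimension 2) consists of the simplices:

  0-simplices (7): a, b, c, d, e, f, g
  1-simplices (18): ab, ac, ad, ae, af, ag, be, bf, bg, cd, ce, cf, cg, de, df, dg, ef, fg
  2-simplices (12): abe, abg, ace, acf, adf, adg, bef, bfg, cde, cdg, cfg, def

so the chain groups are C_0 ≅ Z^7, C_1 ≅ Z^18, C_2 ≅ Z^12.

Boundary ∂_1: C_1 → C_0 maps an edge to its endpoints' difference, ∂[p,q] = q − p. For instance
  ∂df = f − d.
The resulting 7×18 matrix has rank 6, and its Smith normal form has invariant factors (1,1,1,1,1,1).

∂_2: C_2 → C_1 sends each 2-simplex [p,q,r] to [q,r] − [p,r] + [p,q]. For instance
  ∂abe = be − ae + ab,
  ∂cfg = fg − cg + cf.
This gives a 18×12 integer matrix of rank 12; reducing to Smith normal form yields diagonal entries (1,1,1,1,1,1,1,1,1,1,1,2).

Reading off H_k = ker ∂_k / im ∂_{k+1}:

  H_0: rank C_0 − rank ∂_1 = 7 − 6 = 1, and the invariant factors of ∂_1 are all 1, so H_0 = Z.
  H_1: rank ker ∂_1 − rank ∂_2 = (18 − 6) − 12 = 0, and ∂_2 has invariant factor 2 > 1, so H_1 = Z/2.
  H_2: rank ker ∂_2 − rank ∂_3 = (12 − 12) − 0 = 0, and there is no ∂_3, so H_2 = 0.

(K is a triangulation of the real projective plane RP^2.)

H_0 = Z,  H_1 = Z/2,  H_2 = 0.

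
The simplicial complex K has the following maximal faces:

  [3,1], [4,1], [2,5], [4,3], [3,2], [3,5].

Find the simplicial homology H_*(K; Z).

Fix the vertex order 1 < 2 < 3 < 4 < 5 and write every simplex with vertices in increasing order. Then dim K = 1 and the simplices of K are:

  0-simplices (5): [1], [2], [3], [4], [5]
  1-simplices (6): [1,3], [1,4], [2,3], [2,5], [3,4], [3,5]

giving chain groups C_0 ≅ Z^5, C_1 ≅ Z^6.

The boundary map ∂_1: C_1 → C_0 sends each edge [p,q] (with p < q) to q − p.
This gives a 5×6 integer matrix of rank 4; reducing to Smith normal form yields diagonal entries (1,1,1,1).

Computing H_k = (kernel of ∂_k) / (image of ∂_{k+1}):

  H_0: rank C_0 − rank ∂_1 = 5 − 4 = 1, and the invariant factors of ∂_1 are all 1, so H_0 = Z.
  H_1: rank ker ∂_1 − rank ∂_2 = (6 − 4) − 0 = 2, and there is no ∂_2, so H_1 = Z^2.

As a check, the Euler characteristic is 5 − 6 = -1, which agrees with 1 − 2 = -1.
(K is a triangulation of a wedge of 2 circles.)

H_0 ≅ Z,  H_1 ≅ Z^2.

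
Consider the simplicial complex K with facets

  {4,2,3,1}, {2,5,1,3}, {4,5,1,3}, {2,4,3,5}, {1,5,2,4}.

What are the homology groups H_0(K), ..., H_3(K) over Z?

H_0 ≅ Z,  H_1 = 0,  H_2 = 0,  H_3 ≅ Z.

Order the vertices as 1 < 2 < 3 < 4 < 5. Listing each simplex with vertices in this order, K has dimension 3 with simplices:

  0-simplices (5): [1], [2], [3], [4], [5]
  1-simplices (10): [1,2], [1,3], [1,4], [1,5], [2,3], [2,4], [2,5], [3,4], [3,5], [4,5]
  2-simplices (10): [1,2,3], [1,2,4], [1,2,5], [1,3,4], [1,3,5], [1,4,5], [2,3,4], [2,3,5], [2,4,5], [3,4,5]
  3-simplices (5): [1,2,3,4], [1,2,3,5], [1,2,4,5], [1,3,4,5], [2,3,4,5]

so the chain groups are C_0 ≅ Z^5, C_1 ≅ Z^10, C_2 ≅ Z^10, C_3 ≅ Z^5.

Boundary ∂_1: C_1 → C_0 sends each edge [p,q] (with p < q) to q − p. For instance
  ∂[3,4] = [4] − [3].
The 5×10 boundary matrix has rank 4 and Smith normal form diag(1,1,1,1).

∂_2: C_2 → C_1 acts by ∂[p,q,r] = [q,r] − [p,r] + [p,q]. For instance
  ∂[1,2,5] = [2,5] − [1,5] + [1,2],
  ∂[3,4,5] = [4,5] − [3,5] + [3,4].
This gives a 10×10 integer matrix of rank 6; reducing to Smith normal form yields diagonal entries (1,1,1,1,1,1).

Boundary ∂_3: C_3 → C_2 sends each 3-simplex σ to the alternating sum Σ_i (−1)^i (σ with its i-th vertex removed). For instance
  ∂[1,2,3,4] = [2,3,4] − [1,3,4] + [1,2,4] − [1,2,3],
  ∂[2,3,4,5] = [3,4,5] − [2,4,5] + [2,3,5] − [2,3,4].
As a 10×5 matrix over Z this has rank 4, with invariant factors (1,1,1,1).

From H_k ≅ ker(∂_k) / im(∂_{k+1}) we obtain:

  H_0: rank C_0 − rank ∂_1 = 5 − 4 = 1, and the invariant factors of ∂_1 are all 1, so H_0 ≅ Z.
  H_1: rank ker ∂_1 − rank ∂_2 = (10 − 4) − 6 = 0, and the invariant factors of ∂_2 are all 1, so H_1 ≅ 0.
  H_2: rank ker ∂_2 − rank ∂_3 = (10 − 6) − 4 = 0, and the invariant factors of ∂_3 are all 1, so H_2 ≅ 0.
  H_3: rank ker ∂_3 − rank ∂_4 = (5 − 4) − 0 = 1, and there is no ∂_4, so H_3 ≅ Z.

(K is a triangulation of the 3-sphere S^3.)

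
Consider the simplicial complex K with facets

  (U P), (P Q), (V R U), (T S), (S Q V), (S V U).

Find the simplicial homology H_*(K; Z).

H_0 = Z,  H_1 = Z,  H_2 = 0.

Fix the vertex order P < Q < R < S < T < U < V and write every simplex with vertices in increasing order. Then dim K = 2 and the simplices of K are:

  0-simplices (7): P, Q, R, S, T, U, V
  1-simplices (10): PQ, PU, QS, QV, RU, RV, ST, SU, SV, UV
  2-simplices (3): QSV, RUV, SUV

Hence C_0 ≅ Z^7, C_1 ≅ Z^10, C_2 ≅ Z^3.

The boundary map ∂_1: C_1 → C_0 sends each edge [p,q] (with p < q) to q − p. For instance
  ∂ST = T − S.
The 7×10 boundary matrix has rank 6 and Smith normal form diag(1,1,1,1,1,1).

∂_2: C_2 → C_1 acts by ∂[p,q,r] = [q,r] − [p,r] + [p,q]. For instance
  ∂QSV = SV − QV + QS,
  ∂SUV = UV − SV + SU.
As a 10×3 matrix over Z this has rank 3, with invariant factors (1,1,1).

Now H_k = ker ∂_k / im ∂_{k+1}, so:

  H_0: rank C_0 − rank ∂_1 = 7 − 6 = 1, and the invariant factors of ∂_1 are all 1, so H_0 ≅ Z.
  H_1: rank ker ∂_1 − rank ∂_2 = (10 − 6) − 3 = 1, and the invariant factors of ∂_2 are all 1, so H_1 ≅ Z.
  H_2: rank ker ∂_2 − rank ∂_3 = (3 − 3) − 0 = 0, and there is no ∂_3, so H_2 ≅ 0.

As a check, the Euler characteristic is 7 − 10 + 3 = 0, which agrees with 1 − 1 + 0 = 0.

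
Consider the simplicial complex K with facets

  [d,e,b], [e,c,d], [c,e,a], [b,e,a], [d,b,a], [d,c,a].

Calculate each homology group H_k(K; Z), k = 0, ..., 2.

H_0 ≅ Z,  H_1 = 0,  H_2 ≅ Z.

Take the total order a < b < c < d < e on the vertex set. Then K (dimension 2) consists of the simplices:

  0-simplices (5): a, b, c, d, e
  1-simplices (9): ab, ac, ad, ae, bd, be, cd, ce, de
  2-simplices (6): abd, abe, acd, ace, bde, cde

so the chain groups are C_0 ≅ Z^5, C_1 ≅ Z^9, C_2 ≅ Z^6.

The boundary map ∂_1: C_1 → C_0 sends each edge [p,q] (with p < q) to q − p. For instance
  ∂ae = e − a.
The resulting 5×9 matrix has rank 4, and its Smith normal form has invariant factors (1,1,1,1).

Boundary ∂_2: C_2 → C_1 maps a triangle to the signed sum of its edges. For instance
  ∂bde = de − be + bd,
  ∂cde = de − ce + cd.
The 9×6 boundary matrix has rank 5 and Smith normal form diag(1,1,1,1,1).

Reading off H_k = ker ∂_k / im ∂_{k+1}:

  H_0: rank C_0 − rank ∂_1 = 5 − 4 = 1, and the invariant factors of ∂_1 are all 1, so H_0 ≅ Z.
  H_1: rank ker ∂_1 − rank ∂_2 = (9 − 4) − 5 = 0, and the invariant factors of ∂_2 are all 1, so H_1 ≅ 0.
  H_2: rank ker ∂_2 − rank ∂_3 = (6 − 5) − 0 = 1, and there is no ∂_3, so H_2 ≅ Z.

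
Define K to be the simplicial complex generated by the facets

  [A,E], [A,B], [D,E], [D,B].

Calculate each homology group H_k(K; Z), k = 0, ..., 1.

Fix the vertex order A < B < D < E and write every simplex with vertices in increasing order. Then dim K = 1 and the simplices of K are:

  0-simplices (4): A, B, D, E
  1-simplices (4): AB, AE, BD, DE

so the chain groups are C_0 ≅ Z^4, C_1 ≅ Z^4.

The boundary map ∂_1: C_1 → C_0 sends each edge [p,q] (with p < q) to q − p. For instance
  ∂AB = B − A.
As a 4×4 matrix over Z this has rank 3, with invariant factors (1,1,1).

Reading off H_k = ker ∂_k / im ∂_{k+1}:

  H_0: rank C_0 − rank ∂_1 = 4 − 3 = 1, and the invariant factors of ∂_1 are all 1, so H_0 = Z.
  H_1: rank ker ∂_1 − rank ∂_2 = (4 − 3) − 0 = 1, and there is no ∂_2, so H_1 = Z.

H_0 = Z,  H_1 = Z.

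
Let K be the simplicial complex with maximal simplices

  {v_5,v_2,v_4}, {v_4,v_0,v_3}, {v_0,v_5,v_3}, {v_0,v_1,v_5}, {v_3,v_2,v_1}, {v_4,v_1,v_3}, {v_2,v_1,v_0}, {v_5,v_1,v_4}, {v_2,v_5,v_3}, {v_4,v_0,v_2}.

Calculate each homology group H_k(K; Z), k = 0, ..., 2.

Take the total order v_0 < v_1 < v_2 < v_3 < v_4 < v_5 on the vertex set. Then K (dimension 2) consists of the simplices:

  0-simplices (6): [v_0], [v_1], [v_2], [v_3], [v_4], [v_5]
  1-simplices (15): (15 of them)
  2-simplices (10): [v_0,v_1,v_2], [v_0,v_1,v_5], [v_0,v_2,v_4], [v_0,v_3,v_4], [v_0,v_3,v_5], [v_1,v_2,v_3], [v_1,v_3,v_4], [v_1,v_4,v_5], [v_2,v_3,v_5], [v_2,v_4,v_5]

so the chain groups are C_0 ≅ Z^6, C_1 ≅ Z^15, C_2 ≅ Z^10.

The boundary map ∂_1: C_1 → C_0 is given by ∂[p,q] = [q] − [p].
As a 6×15 matrix over Z this has rank 5, with invariant factors (1,1,1,1,1).

∂_2: C_2 → C_1 acts by ∂[p,q,r] = [q,r] − [p,r] + [p,q]. For instance
  ∂[v_0,v_3,v_4] = [v_3,v_4] − [v_0,v_4] + [v_0,v_3],
  ∂[v_2,v_3,v_5] = [v_3,v_5] − [v_2,v_5] + [v_2,v_3].
This gives a 15×10 integer matrix of rank 10; reducing to Smith normal form yields diagonal entries (1,1,1,1,1,1,1,1,1,2).

Now H_k = ker ∂_k / im ∂_{k+1}, so:

  H_0: rank C_0 − rank ∂_1 = 6 − 5 = 1, and the invariant factors of ∂_1 are all 1, so H_0 ≅ Z.
  H_1: rank ker ∂_1 − rank ∂_2 = (15 − 5) − 10 = 0, and ∂_2 has invariant factor 2 > 1, so H_1 ≅ Z/2Z.
  H_2: rank ker ∂_2 − rank ∂_3 = (10 − 10) − 0 = 0, and there is no ∂_3, so H_2 ≅ 0.

As a check, the Euler characteristic is 6 − 15 + 10 = 1, which agrees with 1 − 0 + 0 = 1.

H_0 ≅ Z,  H_1 ≅ Z/2Z,  H_2 = 0.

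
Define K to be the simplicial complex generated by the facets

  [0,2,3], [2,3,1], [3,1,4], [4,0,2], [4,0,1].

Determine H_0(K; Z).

H_0 = Z.

Order the vertices as 0 < 1 < 2 < 3 < 4. Listing each simplex with vertices in this order, K has dimension 2 with simplices:

  0-simplices (5): [0], [1], [2], [3], [4]
  1-simplices (10): [0,1], [0,2], [0,3], [0,4], [1,2], [1,3], [1,4], [2,3], [2,4], [3,4]
  2-simplices (5): [0,1,4], [0,2,3], [0,2,4], [1,2,3], [1,3,4]

Hence C_0 ≅ Z^5, C_1 ≅ Z^10, C_2 ≅ Z^5.

The boundary map ∂_1: C_1 → C_0 sends each edge [p,q] (with p < q) to q − p.
The 5×10 boundary matrix has rank 4 and Smith normal form diag(1,1,1,1).

∂_2: C_2 → C_1 maps a triangle to the signed sum of its edges. For instance
  ∂[1,3,4] = [3,4] − [1,4] + [1,3],
  ∂[0,2,4] = [2,4] − [0,4] + [0,2].
The resulting 10×5 matrix has rank 5, and its Smith normal form has invariant factors (1,1,1,1,1).

From H_k ≅ ker(∂_k) / im(∂_{k+1}) we obtain:

  H_0: rank C_0 − rank ∂_1 = 5 − 4 = 1, and the invariant factors of ∂_1 are all 1, so H_0 ≅ Z.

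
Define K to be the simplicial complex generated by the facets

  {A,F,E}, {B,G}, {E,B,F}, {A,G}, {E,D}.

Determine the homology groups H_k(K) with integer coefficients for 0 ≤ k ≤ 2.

H_0 = Z,  H_1 = Z,  H_2 = 0.

Fix the vertex order A < B < D < E < F < G and write every simplex with vertices in increasing order. Then dim K = 2 and the simplices of K are:

  0-simplices (6): A, B, D, E, F, G
  1-simplices (8): AE, AF, AG, BE, BF, BG, DE, EF
  2-simplices (2): AEF, BEF

giving chain groups C_0 ≅ Z^6, C_1 ≅ Z^8, C_2 ≅ Z^2.

Boundary ∂_1: C_1 → C_0 is given by ∂[p,q] = [q] − [p].
The resulting 6×8 matrix has rank 5, and its Smith normal form has invariant factors (1,1,1,1,1).

∂_2: C_2 → C_1 maps a triangle to the signed sum of its edges. For instance
  ∂AEF = EF − AF + AE,
  ∂BEF = EF − BF + BE.
The resulting 8×2 matrix has rank 2, and its Smith normal form has invariant factors (1,1).

Computing H_k = (kernel of ∂_k) / (image of ∂_{k+1}):

  H_0: rank C_0 − rank ∂_1 = 6 − 5 = 1, and the invariant factors of ∂_1 are all 1, so H_0 ≅ Z.
  H_1: rank ker ∂_1 − rank ∂_2 = (8 − 5) − 2 = 1, and the invariant factors of ∂_2 are all 1, so H_1 ≅ Z.
  H_2: rank ker ∂_2 − rank ∂_3 = (2 − 2) − 0 = 0, and there is no ∂_3, so H_2 ≅ 0.

As a check, the Euler characteristic is 6 − 8 + 2 = 0, which agrees with 1 − 1 + 0 = 0.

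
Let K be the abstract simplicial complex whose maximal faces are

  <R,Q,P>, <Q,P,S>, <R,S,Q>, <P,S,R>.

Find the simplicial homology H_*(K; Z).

H_0 = Z,  H_1 = 0,  H_2 = Z.

Fix the vertex order P < Q < R < S and write every simplex with vertices in increasing order. Then dim K = 2 and the simplices of K are:

  0-simplices (4): P, Q, R, S
  1-simplices (6): PQ, PR, PS, QR, QS, RS
  2-simplices (4): PQR, PQS, PRS, QRS

giving chain groups C_0 ≅ Z^4, C_1 ≅ Z^6, C_2 ≅ Z^4.

∂_1: C_1 → C_0 is given by ∂[p,q] = [q] − [p].
The resulting 4×6 matrix has rank 3, and its Smith normal form has invariant factors (1,1,1).

Boundary ∂_2: C_2 → C_1 sends each 2-simplex [p,q,r] to [q,r] − [p,r] + [p,q]. For instance
  ∂PQR = QR − PR + PQ,
  ∂PQS = QS − PS + PQ.
The 6×4 boundary matrix has rank 3 and Smith normal form diag(1,1,1).

Now H_k = ker ∂_k / im ∂_{k+1}, so:

  H_0: rank C_0 − rank ∂_1 = 4 − 3 = 1, and the invariant factors of ∂_1 are all 1, so H_0 ≅ Z.
  H_1: rank ker ∂_1 − rank ∂_2 = (6 − 3) − 3 = 0, and the invariant factors of ∂_2 are all 1, so H_1 ≅ 0.
  H_2: rank ker ∂_2 − rank ∂_3 = (4 − 3) − 0 = 1, and there is no ∂_3, so H_2 ≅ Z.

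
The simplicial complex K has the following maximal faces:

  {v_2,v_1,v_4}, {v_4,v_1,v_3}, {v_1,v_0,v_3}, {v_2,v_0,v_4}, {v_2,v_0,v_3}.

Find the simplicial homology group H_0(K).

K has 5 vertices, 10 edges, 5 triangles.
rank ∂_0 = 0, rank ∂_1 = 4 ⇒ b_0 = 5 − 0 − 4 = 1; all invariant factors of ∂_1 are 1 so no torsion. So H_0 = Z.

H_0 = Z.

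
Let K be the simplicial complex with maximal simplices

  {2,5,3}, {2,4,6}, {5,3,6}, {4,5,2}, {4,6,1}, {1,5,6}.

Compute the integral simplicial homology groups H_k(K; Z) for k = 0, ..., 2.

H_0 = Z,  H_1 = Z,  H_2 = 0.

Order the vertices as 1 < 2 < 3 < 4 < 5 < 6. Listing each simplex with vertices in this order, K has dimension 2 with simplices:

  0-simplices (6): [1], [2], [3], [4], [5], [6]
  1-simplices (12): [1,4], [1,5], [1,6], [2,3], [2,4], [2,5], [2,6], [3,5], [3,6], [4,5], [4,6], [5,6]
  2-simplices (6): [1,4,6], [1,5,6], [2,3,5], [2,4,5], [2,4,6], [3,5,6]

giving chain groups C_0 ≅ Z^6, C_1 ≅ Z^12, C_2 ≅ Z^6.

The boundary map ∂_1: C_1 → C_0 sends each edge [p,q] (with p < q) to q − p. For instance
  ∂[3,5] = [5] − [3].
As a 6×12 matrix over Z this has rank 5, with invariant factors (1,1,1,1,1).

∂_2: C_2 → C_1 maps a triangle to the signed sum of its edges. For instance
  ∂[2,4,6] = [4,6] − [2,6] + [2,4],
  ∂[3,5,6] = [5,6] − [3,6] + [3,5].
The resulting 12×6 matrix has rank 6, and its Smith normal form has invariant factors (1,1,1,1,1,1).

Computing H_k = (kernel of ∂_k) / (image of ∂_{k+1}):

  H_0: rank C_0 − rank ∂_1 = 6 − 5 = 1, and the invariant factors of ∂_1 are all 1, so H_0 = Z.
  H_1: rank ker ∂_1 − rank ∂_2 = (12 − 5) − 6 = 1, and the invariant factors of ∂_2 are all 1, so H_1 = Z.
  H_2: rank ker ∂_2 − rank ∂_3 = (6 − 6) − 0 = 0, and there is no ∂_3, so H_2 = 0.

As a check, the Euler characteristic is 6 − 12 + 6 = 0, which agrees with 1 − 1 + 0 = 0.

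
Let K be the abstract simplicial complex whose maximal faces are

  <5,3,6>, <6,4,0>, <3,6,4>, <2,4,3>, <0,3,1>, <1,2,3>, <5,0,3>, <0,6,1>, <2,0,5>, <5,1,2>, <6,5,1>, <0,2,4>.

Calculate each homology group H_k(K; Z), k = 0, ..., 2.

H_0 ≅ Z,  H_1 ≅ Z/2Z,  H_2 = 0.

Fix the vertex order 0 < 1 < 2 < 3 < 4 < 5 < 6 and write every simplex with vertices in increasing order. Then dim K = 2 and the simplices of K are:

  0-simplices (7): [0], [1], [2], [3], [4], [5], [6]
  1-simplices (18): [0,1], [0,2], [0,3], [0,4], [0,5], [0,6], [1,2], [1,3], [1,5], [1,6], [2,3], [2,4], [2,5], [3,4], [3,5], [3,6], [4,6], [5,6]
  2-simplices (12): [0,1,3], [0,1,6], [0,2,4], [0,2,5], [0,3,5], [0,4,6], [1,2,3], [1,2,5], [1,5,6], [2,3,4], [3,4,6], [3,5,6]

giving chain groups C_0 ≅ Z^7, C_1 ≅ Z^18, C_2 ≅ Z^12.

The boundary map ∂_1: C_1 → C_0 sends each edge [p,q] (with p < q) to q − p. For instance
  ∂[2,3] = [3] − [2].
The 7×18 boundary matrix has rank 6 and Smith normal form diag(1,1,1,1,1,1).

Boundary ∂_2: C_2 → C_1 maps a triangle to the signed sum of its edges. For instance
  ∂[1,2,3] = [2,3] − [1,3] + [1,2],
  ∂[3,4,6] = [4,6] − [3,6] + [3,4].
The 18×12 boundary matrix has rank 12 and Smith normal form diag(1,1,1,1,1,1,1,1,1,1,1,2).

Reading off H_k = ker ∂_k / im ∂_{k+1}:

  H_0: rank C_0 − rank ∂_1 = 7 − 6 = 1, and the invariant factors of ∂_1 are all 1, so H_0 = Z.
  H_1: rank ker ∂_1 − rank ∂_2 = (18 − 6) − 12 = 0, and ∂_2 has invariant factor 2 > 1, so H_1 = Z/2Z.
  H_2: rank ker ∂_2 − rank ∂_3 = (12 − 12) − 0 = 0, and there is no ∂_3, so H_2 = 0.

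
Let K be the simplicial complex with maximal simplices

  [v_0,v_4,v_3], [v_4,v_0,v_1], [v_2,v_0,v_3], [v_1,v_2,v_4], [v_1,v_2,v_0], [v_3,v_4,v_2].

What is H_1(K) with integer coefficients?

Order the vertices as v_0 < v_1 < v_2 < v_3 < v_4. Listing each simplex with vertices in this order, K has dimension 2 with simplices:

  0-simplices (5): [v_0], [v_1], [v_2], [v_3], [v_4]
  1-simplices (9): [v_0,v_1], [v_0,v_2], [v_0,v_3], [v_0,v_4], [v_1,v_2], [v_1,v_4], [v_2,v_3], [v_2,v_4], [v_3,v_4]
  2-simplices (6): [v_0,v_1,v_2], [v_0,v_1,v_4], [v_0,v_2,v_3], [v_0,v_3,v_4], [v_1,v_2,v_4], [v_2,v_3,v_4]

giving chain groups C_0 ≅ Z^5, C_1 ≅ Z^9, C_2 ≅ Z^6.

The boundary map ∂_1: C_1 → C_0 maps an edge to its endpoints' difference, ∂[p,q] = q − p. For instance
  ∂[v_0,v_1] = [v_1] − [v_0].
The resulting 5×9 matrix has rank 4, and its Smith normal form has invariant factors (1,1,1,1).

∂_2: C_2 → C_1 sends each 2-simplex [p,q,r] to [q,r] − [p,r] + [p,q]. For instance
  ∂[v_0,v_2,v_3] = [v_2,v_3] − [v_0,v_3] + [v_0,v_2],
  ∂[v_0,v_1,v_2] = [v_1,v_2] − [v_0,v_2] + [v_0,v_1].
As a 9×6 matrix over Z this has rank 5, with invariant factors (1,1,1,1,1).

Now H_k = ker ∂_k / im ∂_{k+1}, so:

  H_1: rank ker ∂_1 − rank ∂_2 = (9 − 4) − 5 = 0, and the invariant factors of ∂_2 are all 1, so H_1 ≅ 0.

H_1 = 0.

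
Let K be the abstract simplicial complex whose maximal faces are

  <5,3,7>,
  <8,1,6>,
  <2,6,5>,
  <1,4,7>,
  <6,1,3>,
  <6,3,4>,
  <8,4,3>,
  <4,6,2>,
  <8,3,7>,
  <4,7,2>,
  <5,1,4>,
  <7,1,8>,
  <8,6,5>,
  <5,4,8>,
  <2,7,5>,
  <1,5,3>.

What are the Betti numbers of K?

We work with the vertex ordering 1 < 2 < 3 < 4 < 5 < 6 < 7 < 8. The simplices of K, each written with vertices in increasing order, are:

  0-simplices (8): [1], [2], [3], [4], [5], [6], [7], [8]
  1-simplices (24): (24 of them)
  2-simplices (16): [1,3,5], [1,3,6], [1,4,5], [1,4,7], [1,6,8], [1,7,8], [2,4,6], [2,4,7], [2,5,6], [2,5,7], [3,4,6], [3,4,8], [3,5,7], [3,7,8], [4,5,8], [5,6,8]

giving chain groups C_0 ≅ Z^8, C_1 ≅ Z^24, C_2 ≅ Z^16.

Boundary ∂_1: C_1 → C_0 is given by ∂[p,q] = [q] − [p]. For instance
  ∂[1,5] = [5] − [1].
The resulting 8×24 matrix has rank 7, and its Smith normal form has invariant factors (1,1,1,1,1,1,1).

The boundary map ∂_2: C_2 → C_1 maps a triangle to the signed sum of its edges. For instance
  ∂[3,7,8] = [7,8] − [3,8] + [3,7],
  ∂[3,5,7] = [5,7] − [3,7] + [3,5].
The resulting 24×16 matrix has rank 15, and its Smith normal form has invariant factors (1,1,1,1,1,1,1,1,1,1,1,1,1,1,1).

Computing H_k = (kernel of ∂_k) / (image of ∂_{k+1}):

  H_0: rank C_0 − rank ∂_1 = 8 − 7 = 1, and the invariant factors of ∂_1 are all 1, so H_0 = Z.
  H_1: rank ker ∂_1 − rank ∂_2 = (24 − 7) − 15 = 2, and the invariant factors of ∂_2 are all 1, so H_1 = Z^2.
  H_2: rank ker ∂_2 − rank ∂_3 = (16 − 15) − 0 = 1, and there is no ∂_3, so H_2 = Z.

(K is a triangulation of the torus T^2.)

Hence the Betti numbers are b_0 = 1, b_1 = 2, b_2 = 1.

b_0 = 1, b_1 = 2, b_2 = 1.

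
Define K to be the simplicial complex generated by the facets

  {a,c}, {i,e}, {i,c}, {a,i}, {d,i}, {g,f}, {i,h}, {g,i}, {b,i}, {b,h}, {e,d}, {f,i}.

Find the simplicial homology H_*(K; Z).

Order the vertices as a < b < c < d < e < f < g < h < i. Listing each simplex with vertices in this order, K has dimension 1 with simplices:

  0-simplices (9): a, b, c, d, e, f, g, h, i
  1-simplices (12): ac, ai, bh, bi, ci, de, di, ei, fg, fi, gi, hi

Hence C_0 ≅ Z^9, C_1 ≅ Z^12.

∂_1: C_1 → C_0 is given by ∂[p,q] = [q] − [p]. For instance
  ∂di = i − d.
This gives a 9×12 integer matrix of rank 8; reducing to Smith normal form yields diagonal entries (1,1,1,1,1,1,1,1).

Now H_k = ker ∂_k / im ∂_{k+1}, so:

  H_0: rank C_0 − rank ∂_1 = 9 − 8 = 1, and the invariant factors of ∂_1 are all 1, so H_0 = Z.
  H_1: rank ker ∂_1 − rank ∂_2 = (12 − 8) − 0 = 4, and there is no ∂_2, so H_1 = Z^4.

H_0 ≅ Z,  H_1 ≅ Z^4.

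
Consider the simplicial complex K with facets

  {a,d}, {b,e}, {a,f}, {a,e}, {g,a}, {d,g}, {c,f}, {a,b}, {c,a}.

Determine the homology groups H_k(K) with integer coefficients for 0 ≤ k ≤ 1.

K has 7 vertices, 9 edges.
rank ∂_0 = 0, rank ∂_1 = 6 ⇒ b_0 = 7 − 0 − 6 = 1; all invariant factors of ∂_1 are 1 so no torsion. So H_0 ≅ Z.
rank ∂_1 = 6, rank ∂_2 = 0 ⇒ b_1 = 9 − 6 − 0 = 3. So H_1 ≅ Z^3.

H_0 = Z,  H_1 = Z^3.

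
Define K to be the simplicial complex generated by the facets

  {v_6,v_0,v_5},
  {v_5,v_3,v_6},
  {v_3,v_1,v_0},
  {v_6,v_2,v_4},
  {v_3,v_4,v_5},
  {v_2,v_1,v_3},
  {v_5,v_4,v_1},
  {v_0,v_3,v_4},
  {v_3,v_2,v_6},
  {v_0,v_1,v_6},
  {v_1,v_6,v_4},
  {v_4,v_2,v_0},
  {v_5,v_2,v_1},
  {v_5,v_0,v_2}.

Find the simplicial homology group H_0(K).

H_0 ≅ Z.

K has 7 vertices, 21 edges, 14 triangles.
rank ∂_0 = 0, rank ∂_1 = 6 ⇒ b_0 = 7 − 0 − 6 = 1; all invariant factors of ∂_1 are 1 so no torsion. So H_0 ≅ Z.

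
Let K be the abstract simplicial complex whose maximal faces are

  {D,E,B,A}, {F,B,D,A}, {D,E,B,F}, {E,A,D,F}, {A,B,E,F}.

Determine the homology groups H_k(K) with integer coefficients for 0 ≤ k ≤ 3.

H_0 ≅ Z,  H_1 = 0,  H_2 = 0,  H_3 ≅ Z.

Take the total order A < B < D < E < F on the vertex set. Then K (dimension 3) consists of the simplices:

  0-simplices (5): A, B, D, E, F
  1-simplices (10): AB, AD, AE, AF, BD, BE, BF, DE, DF, EF
  2-simplices (10): ABD, ABE, ABF, ADE, ADF, AEF, BDE, BDF, BEF, DEF
  3-simplices (5): ABDE, ABDF, ABEF, ADEF, BDEF

giving chain groups C_0 ≅ Z^5, C_1 ≅ Z^10, C_2 ≅ Z^10, C_3 ≅ Z^5.

∂_1: C_1 → C_0 is given by ∂[p,q] = [q] − [p]. For instance
  ∂AF = F − A.
This gives a 5×10 integer matrix of rank 4; reducing to Smith normal form yields diagonal entries (1,1,1,1).

Boundary ∂_2: C_2 → C_1 sends each 2-simplex [p,q,r] to [q,r] − [p,r] + [p,q]. For instance
  ∂ABF = BF − AF + AB,
  ∂ABE = BE − AE + AB.
The 10×10 boundary matrix has rank 6 and Smith normal form diag(1,1,1,1,1,1).

The boundary map ∂_3: C_3 → C_2 sends each 3-simplex σ to the alternating sum Σ_i (−1)^i (σ with its i-th vertex removed). For instance
  ∂ABDE = BDE − ADE + ABE − ABD,
  ∂ABEF = BEF − AEF + ABF − ABE.
As a 10×5 matrix over Z this has rank 4, with invariant factors (1,1,1,1).

Computing H_k = (kernel of ∂_k) / (image of ∂_{k+1}):

  H_0: rank C_0 − rank ∂_1 = 5 − 4 = 1, and the invariant factors of ∂_1 are all 1, so H_0 ≅ Z.
  H_1: rank ker ∂_1 − rank ∂_2 = (10 − 4) − 6 = 0, and the invariant factors of ∂_2 are all 1, so H_1 ≅ 0.
  H_2: rank ker ∂_2 − rank ∂_3 = (10 − 6) − 4 = 0, and the invariant factors of ∂_3 are all 1, so H_2 ≅ 0.
  H_3: rank ker ∂_3 − rank ∂_4 = (5 − 4) − 0 = 1, and there is no ∂_4, so H_3 ≅ Z.

As a check, the Euler characteristic is 5 − 10 + 10 − 5 = 0, which agrees with 1 − 0 + 0 − 1 = 0.
(K is a triangulation of the 3-sphere S^3.)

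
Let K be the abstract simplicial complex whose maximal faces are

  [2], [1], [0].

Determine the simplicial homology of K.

H_0 ≅ Z^3.

K has 3 vertices.
rank ∂_0 = 0, rank ∂_1 = 0 ⇒ b_0 = 3 − 0 − 0 = 3. So H_0 ≅ Z^3.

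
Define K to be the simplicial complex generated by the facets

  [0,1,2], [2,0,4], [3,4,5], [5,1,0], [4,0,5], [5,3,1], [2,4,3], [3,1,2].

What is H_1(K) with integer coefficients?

H_1 = 0.

Fix the vertex order 0 < 1 < 2 < 3 < 4 < 5 and write every simplex with vertices in increasing order. Then dim K = 2 and the simplices of K are:

  0-simplices (6): [0], [1], [2], [3], [4], [5]
  1-simplices (12): [0,1], [0,2], [0,4], [0,5], [1,2], [1,3], [1,5], [2,3], [2,4], [3,4], [3,5], [4,5]
  2-simplices (8): [0,1,2], [0,1,5], [0,2,4], [0,4,5], [1,2,3], [1,3,5], [2,3,4], [3,4,5]

Hence C_0 ≅ Z^6, C_1 ≅ Z^12, C_2 ≅ Z^8.

The boundary map ∂_1: C_1 → C_0 sends each edge [p,q] (with p < q) to q − p. For instance
  ∂[1,2] = [2] − [1].
This gives a 6×12 integer matrix of rank 5; reducing to Smith normal form yields diagonal entries (1,1,1,1,1).

Boundary ∂_2: C_2 → C_1 acts by ∂[p,q,r] = [q,r] − [p,r] + [p,q]. For instance
  ∂[1,2,3] = [2,3] − [1,3] + [1,2],
  ∂[2,3,4] = [3,4] − [2,4] + [2,3].
The resulting 12×8 matrix has rank 7, and its Smith normal form has invariant factors (1,1,1,1,1,1,1).

Reading off H_k = ker ∂_k / im ∂_{k+1}:

  H_1: rank ker ∂_1 − rank ∂_2 = (12 − 5) − 7 = 0, and the invariant factors of ∂_2 are all 1, so H_1 = 0.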